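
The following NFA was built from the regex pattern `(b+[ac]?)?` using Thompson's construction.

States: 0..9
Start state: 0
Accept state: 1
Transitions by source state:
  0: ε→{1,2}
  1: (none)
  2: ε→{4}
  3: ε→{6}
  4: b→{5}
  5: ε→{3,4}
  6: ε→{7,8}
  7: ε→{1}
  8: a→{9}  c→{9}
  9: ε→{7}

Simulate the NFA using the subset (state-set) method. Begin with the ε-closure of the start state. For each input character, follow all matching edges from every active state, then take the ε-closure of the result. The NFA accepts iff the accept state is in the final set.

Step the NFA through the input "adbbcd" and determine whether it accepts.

Answer: REJECT

Steps:
initial (ε-close {0}): {0,1,2,4}
'a' @ 1: {}  — dead — no transitions
rest 'dbbcd' ignored (set empty)
end set {} — state 1 not in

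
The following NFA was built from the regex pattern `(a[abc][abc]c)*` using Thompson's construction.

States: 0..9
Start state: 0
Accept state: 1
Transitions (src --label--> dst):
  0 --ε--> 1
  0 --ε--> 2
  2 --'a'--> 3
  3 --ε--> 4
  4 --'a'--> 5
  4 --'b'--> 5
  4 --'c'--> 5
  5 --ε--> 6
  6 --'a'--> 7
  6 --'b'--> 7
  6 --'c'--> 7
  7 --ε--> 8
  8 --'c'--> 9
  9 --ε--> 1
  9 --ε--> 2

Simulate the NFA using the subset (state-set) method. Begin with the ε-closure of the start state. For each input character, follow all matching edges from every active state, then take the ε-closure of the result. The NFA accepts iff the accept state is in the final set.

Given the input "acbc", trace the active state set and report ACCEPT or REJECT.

Answer: ACCEPT

Steps:
S₀ = ε-closure({0}) = {0,1,2}
'a' @ 1: {3,4}
'c' @ 2: {5,6}
'b' @ 3: {7,8}
'c' @ 4: {1,2,9}  (accept∈set)
end set {1,2,9} — state 1 in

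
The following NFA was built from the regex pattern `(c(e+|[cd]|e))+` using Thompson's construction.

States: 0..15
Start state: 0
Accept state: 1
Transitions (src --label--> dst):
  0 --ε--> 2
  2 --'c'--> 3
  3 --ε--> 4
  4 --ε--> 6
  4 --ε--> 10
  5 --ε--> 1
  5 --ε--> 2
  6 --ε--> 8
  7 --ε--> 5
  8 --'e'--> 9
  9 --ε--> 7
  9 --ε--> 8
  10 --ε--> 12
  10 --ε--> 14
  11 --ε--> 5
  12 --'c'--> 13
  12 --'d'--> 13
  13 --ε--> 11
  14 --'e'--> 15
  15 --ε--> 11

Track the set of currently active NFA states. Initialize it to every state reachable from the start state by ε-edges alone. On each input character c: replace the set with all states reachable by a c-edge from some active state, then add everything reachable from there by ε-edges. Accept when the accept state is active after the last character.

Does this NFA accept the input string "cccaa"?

Answer: REJECT

Derivation:
start: ε-closure({0}) = {0,2}
'c' @ 1: {3,4,6,8,10,12,14}
'c' @ 2: {1,2,5,11,13}  [accepting]
'c' @ 3: {3,4,6,8,10,12,14}
'a' @ 4: {}  — dead — no transitions
rest 'a' ignored (set empty)
after full input: {}  (accept=1 not in)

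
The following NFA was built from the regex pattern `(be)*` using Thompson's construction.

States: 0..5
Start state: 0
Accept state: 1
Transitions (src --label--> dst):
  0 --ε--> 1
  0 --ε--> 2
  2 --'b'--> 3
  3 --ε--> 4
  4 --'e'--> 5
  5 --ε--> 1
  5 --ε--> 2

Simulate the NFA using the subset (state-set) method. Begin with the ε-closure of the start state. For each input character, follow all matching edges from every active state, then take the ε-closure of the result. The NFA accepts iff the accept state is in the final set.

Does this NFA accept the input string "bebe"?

Answer: ACCEPT

Trace:
initial (ε-close {0}): {0,1,2}
'b' @ 1: {3,4}
'e' @ 2: {1,2,5}  ✓accept
'b' @ 3: {3,4}
'e' @ 4: {1,2,5}  ✓accept
after full input: {1,2,5}  (accept=1 in)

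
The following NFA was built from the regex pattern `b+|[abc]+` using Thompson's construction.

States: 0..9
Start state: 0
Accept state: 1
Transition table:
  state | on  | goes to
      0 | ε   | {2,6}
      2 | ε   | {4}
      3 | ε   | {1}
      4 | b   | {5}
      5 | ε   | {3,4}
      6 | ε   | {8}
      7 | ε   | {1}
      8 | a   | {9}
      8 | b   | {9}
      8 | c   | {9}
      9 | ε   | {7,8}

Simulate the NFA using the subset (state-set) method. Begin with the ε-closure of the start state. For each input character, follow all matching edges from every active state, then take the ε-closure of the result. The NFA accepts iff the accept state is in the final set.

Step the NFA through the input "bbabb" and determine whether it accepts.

Answer: ACCEPT

Trace:
initial (ε-close {0}): {0,2,4,6,8}
'b' @ 1: {1,3,4,5,7,8,9}  [accepting]
'b' @ 2: {1,3,4,5,7,8,9}  [accepting]
'a' @ 3: {1,7,8,9}  [accepting]
'b' @ 4: {1,7,8,9}  [accepting]
'b' @ 5: {1,7,8,9}  [accepting]
final: {1,7,8,9}; accept 1 in set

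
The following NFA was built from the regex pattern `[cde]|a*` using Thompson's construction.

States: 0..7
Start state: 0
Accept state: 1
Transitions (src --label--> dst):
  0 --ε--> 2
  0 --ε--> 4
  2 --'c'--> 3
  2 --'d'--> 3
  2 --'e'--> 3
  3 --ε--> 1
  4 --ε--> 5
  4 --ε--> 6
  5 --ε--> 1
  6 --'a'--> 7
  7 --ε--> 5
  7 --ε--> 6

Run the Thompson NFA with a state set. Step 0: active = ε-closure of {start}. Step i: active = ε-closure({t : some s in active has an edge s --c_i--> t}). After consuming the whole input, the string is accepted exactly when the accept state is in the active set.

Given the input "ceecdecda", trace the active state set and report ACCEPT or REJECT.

Answer: REJECT

Derivation:
initial (ε-close {0}): {0,1,2,4,5,6}
'c' @ 1: {1,3}  [accepting]
'e' @ 2: {}  — dead — no transitions
rest 'ecdecda' ignored (set empty)
final: {}; accept 1 not in set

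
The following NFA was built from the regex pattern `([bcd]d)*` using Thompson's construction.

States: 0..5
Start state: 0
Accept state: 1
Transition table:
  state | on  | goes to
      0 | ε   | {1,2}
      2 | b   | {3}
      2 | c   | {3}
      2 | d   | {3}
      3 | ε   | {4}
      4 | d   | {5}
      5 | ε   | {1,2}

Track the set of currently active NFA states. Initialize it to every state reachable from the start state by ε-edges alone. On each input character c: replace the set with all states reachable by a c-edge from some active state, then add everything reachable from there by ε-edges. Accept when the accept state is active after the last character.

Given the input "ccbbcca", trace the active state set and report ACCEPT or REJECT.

Answer: REJECT

Derivation:
initial (ε-close {0}): {0,1,2}
'c' @ 1: {3,4}
'c' @ 2: {}  — no active states
rest 'bbcca' ignored (set empty)
end set {} — state 1 not in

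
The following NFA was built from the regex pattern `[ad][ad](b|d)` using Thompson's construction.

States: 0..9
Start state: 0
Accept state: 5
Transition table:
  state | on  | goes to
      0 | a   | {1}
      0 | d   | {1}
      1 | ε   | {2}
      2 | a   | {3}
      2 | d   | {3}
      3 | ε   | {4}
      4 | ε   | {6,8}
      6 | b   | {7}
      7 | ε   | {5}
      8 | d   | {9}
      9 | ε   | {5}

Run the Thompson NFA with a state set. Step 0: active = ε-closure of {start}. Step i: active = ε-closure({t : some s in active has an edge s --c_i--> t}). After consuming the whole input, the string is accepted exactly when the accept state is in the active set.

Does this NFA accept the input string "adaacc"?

Answer: REJECT

Derivation:
start: ε-closure({0}) = {0}
'a' @ 1: {1,2}
'd' @ 2: {3,4,6,8}
'a' @ 3: {}  — dead — no transitions
rest 'acc' ignored (set empty)
end set {} — state 5 not in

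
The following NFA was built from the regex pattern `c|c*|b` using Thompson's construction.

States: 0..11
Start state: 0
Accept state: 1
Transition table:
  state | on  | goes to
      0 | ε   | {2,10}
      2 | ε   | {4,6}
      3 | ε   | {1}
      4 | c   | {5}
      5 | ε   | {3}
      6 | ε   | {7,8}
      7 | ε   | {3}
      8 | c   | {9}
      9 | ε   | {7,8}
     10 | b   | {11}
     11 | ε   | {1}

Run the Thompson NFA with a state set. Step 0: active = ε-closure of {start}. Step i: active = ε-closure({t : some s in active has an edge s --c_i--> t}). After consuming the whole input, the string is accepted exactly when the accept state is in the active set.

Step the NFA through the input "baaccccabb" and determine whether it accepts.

Answer: REJECT

Derivation:
start: ε-closure({0}) = {0,1,2,3,4,6,7,8,10}
'b' @ 1: {1,11}  (accept∈set)
'a' @ 2: {}  — no active states
rest 'accccabb' ignored (set empty)
after full input: {}  (accept=1 not in)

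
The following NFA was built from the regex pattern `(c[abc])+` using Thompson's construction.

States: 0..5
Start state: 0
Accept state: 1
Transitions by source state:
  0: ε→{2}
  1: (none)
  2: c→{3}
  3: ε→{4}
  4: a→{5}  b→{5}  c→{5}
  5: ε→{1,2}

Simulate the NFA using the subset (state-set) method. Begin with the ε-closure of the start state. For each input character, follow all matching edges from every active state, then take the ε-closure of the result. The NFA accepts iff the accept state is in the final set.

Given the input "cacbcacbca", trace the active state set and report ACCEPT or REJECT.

Answer: ACCEPT

Steps:
start: ε-closure({0}) = {0,2}
'c' @ 1: {3,4}
'a' @ 2: {1,2,5}  [accepting]
'c' @ 3: {3,4}
'b' @ 4: {1,2,5}  [accepting]
'c' @ 5: {3,4}
'a' @ 6: {1,2,5}  [accepting]
'c' @ 7: {3,4}
'b' @ 8: {1,2,5}  [accepting]
'c' @ 9: {3,4}
'a' @ 10: {1,2,5}  [accepting]
final: {1,2,5}; accept 1 in set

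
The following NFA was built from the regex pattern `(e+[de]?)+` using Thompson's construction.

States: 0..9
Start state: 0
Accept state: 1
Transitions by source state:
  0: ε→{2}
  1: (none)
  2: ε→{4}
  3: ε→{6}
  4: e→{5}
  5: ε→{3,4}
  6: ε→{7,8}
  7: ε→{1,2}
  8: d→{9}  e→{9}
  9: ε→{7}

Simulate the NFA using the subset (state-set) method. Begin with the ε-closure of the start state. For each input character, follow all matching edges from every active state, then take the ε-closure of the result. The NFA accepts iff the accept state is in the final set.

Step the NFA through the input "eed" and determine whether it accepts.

start: ε-closure({0}) = {0,2,4}
'e' @ 1: {1,2,3,4,5,6,7,8}  (accept∈set)
'e' @ 2: {1,2,3,4,5,6,7,8,9}  (accept∈set)
'd' @ 3: {1,2,4,7,9}  (accept∈set)
after full input: {1,2,4,7,9}  (accept=1 in)

Answer: ACCEPT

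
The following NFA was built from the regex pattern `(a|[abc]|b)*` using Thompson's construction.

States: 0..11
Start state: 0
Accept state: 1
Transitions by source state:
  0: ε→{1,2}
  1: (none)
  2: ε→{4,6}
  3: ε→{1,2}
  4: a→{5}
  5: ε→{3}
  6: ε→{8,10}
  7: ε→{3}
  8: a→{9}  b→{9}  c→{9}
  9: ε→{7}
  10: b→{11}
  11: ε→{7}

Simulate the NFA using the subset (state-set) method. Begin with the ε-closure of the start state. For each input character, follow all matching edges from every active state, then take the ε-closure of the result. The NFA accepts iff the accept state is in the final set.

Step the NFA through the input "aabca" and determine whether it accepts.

S₀ = ε-closure({0}) = {0,1,2,4,6,8,10}
'a' @ 1: {1,2,3,4,5,6,7,8,9,10}  (accept∈set)
'a' @ 2: {1,2,3,4,5,6,7,8,9,10}  (accept∈set)
'b' @ 3: {1,2,3,4,6,7,8,9,10,11}  (accept∈set)
'c' @ 4: {1,2,3,4,6,7,8,9,10}  (accept∈set)
'a' @ 5: {1,2,3,4,5,6,7,8,9,10}  (accept∈set)
after full input: {1,2,3,4,5,6,7,8,9,10}  (accept=1 in)

Answer: ACCEPT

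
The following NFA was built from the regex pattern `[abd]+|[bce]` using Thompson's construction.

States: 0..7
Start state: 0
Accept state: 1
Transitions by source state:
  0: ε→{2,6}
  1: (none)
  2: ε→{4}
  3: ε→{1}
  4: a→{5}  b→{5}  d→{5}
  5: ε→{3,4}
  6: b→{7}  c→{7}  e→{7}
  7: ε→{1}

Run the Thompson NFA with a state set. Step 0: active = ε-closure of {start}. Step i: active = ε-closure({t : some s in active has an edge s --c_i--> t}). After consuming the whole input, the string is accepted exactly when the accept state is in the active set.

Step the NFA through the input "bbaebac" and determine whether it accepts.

start: ε-closure({0}) = {0,2,4,6}
'b' @ 1: {1,3,4,5,7}  [accepting]
'b' @ 2: {1,3,4,5}  [accepting]
'a' @ 3: {1,3,4,5}  [accepting]
'e' @ 4: {}  — dead — no transitions
rest 'bac' ignored (set empty)
end set {} — state 1 not in

Answer: REJECT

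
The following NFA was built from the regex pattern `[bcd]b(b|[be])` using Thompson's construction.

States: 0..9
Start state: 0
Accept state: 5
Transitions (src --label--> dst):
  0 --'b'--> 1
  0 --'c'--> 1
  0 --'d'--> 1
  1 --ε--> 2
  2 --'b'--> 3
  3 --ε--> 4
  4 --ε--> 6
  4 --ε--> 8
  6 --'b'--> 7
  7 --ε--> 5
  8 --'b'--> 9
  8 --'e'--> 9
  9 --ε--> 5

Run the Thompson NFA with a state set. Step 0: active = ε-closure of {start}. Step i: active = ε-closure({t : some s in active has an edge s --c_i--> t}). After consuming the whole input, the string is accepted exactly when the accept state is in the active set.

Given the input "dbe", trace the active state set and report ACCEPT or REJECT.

S₀ = ε-closure({0}) = {0}
'd' @ 1: {1,2}
'b' @ 2: {3,4,6,8}
'e' @ 3: {5,9}  ✓accept
after full input: {5,9}  (accept=5 in)

Answer: ACCEPT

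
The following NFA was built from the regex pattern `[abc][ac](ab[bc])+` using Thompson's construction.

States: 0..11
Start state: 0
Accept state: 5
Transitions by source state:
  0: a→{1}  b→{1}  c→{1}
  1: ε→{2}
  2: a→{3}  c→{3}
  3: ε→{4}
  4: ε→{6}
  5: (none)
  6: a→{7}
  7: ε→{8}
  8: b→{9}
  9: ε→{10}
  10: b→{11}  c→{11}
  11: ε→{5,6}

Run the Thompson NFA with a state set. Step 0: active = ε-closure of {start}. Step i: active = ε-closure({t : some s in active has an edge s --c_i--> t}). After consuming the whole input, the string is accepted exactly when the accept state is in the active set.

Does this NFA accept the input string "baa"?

Answer: REJECT

Derivation:
start: ε-closure({0}) = {0}
'b' @ 1: {1,2}
'a' @ 2: {3,4,6}
'a' @ 3: {7,8}
end set {7,8} — state 5 not in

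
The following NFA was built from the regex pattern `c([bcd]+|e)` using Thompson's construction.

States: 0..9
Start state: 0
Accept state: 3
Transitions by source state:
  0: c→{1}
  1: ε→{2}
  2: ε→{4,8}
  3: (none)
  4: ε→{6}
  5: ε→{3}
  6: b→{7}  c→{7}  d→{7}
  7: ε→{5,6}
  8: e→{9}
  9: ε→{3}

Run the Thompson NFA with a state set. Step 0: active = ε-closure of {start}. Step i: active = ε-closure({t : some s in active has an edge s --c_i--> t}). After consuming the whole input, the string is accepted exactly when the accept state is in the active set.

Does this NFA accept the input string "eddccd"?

initial (ε-close {0}): {0}
'e' @ 1: {}  — no active states
rest 'ddccd' ignored (set empty)
final: {}; accept 3 not in set

Answer: REJECT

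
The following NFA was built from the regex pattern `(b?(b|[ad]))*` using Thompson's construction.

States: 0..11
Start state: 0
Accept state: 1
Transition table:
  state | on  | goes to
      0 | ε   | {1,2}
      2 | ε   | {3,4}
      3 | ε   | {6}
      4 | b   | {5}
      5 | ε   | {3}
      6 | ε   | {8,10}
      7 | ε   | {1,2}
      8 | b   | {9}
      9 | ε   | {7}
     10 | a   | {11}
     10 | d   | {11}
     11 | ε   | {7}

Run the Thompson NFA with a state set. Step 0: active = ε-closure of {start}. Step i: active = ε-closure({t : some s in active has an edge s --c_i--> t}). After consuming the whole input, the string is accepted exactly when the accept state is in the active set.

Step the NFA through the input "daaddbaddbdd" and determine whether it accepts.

Answer: ACCEPT

Trace:
start: ε-closure({0}) = {0,1,2,3,4,6,8,10}
'd' @ 1: {1,2,3,4,6,7,8,10,11}  ✓accept
'a' @ 2: {1,2,3,4,6,7,8,10,11}  ✓accept
'a' @ 3: {1,2,3,4,6,7,8,10,11}  ✓accept
'd' @ 4: {1,2,3,4,6,7,8,10,11}  ✓accept
'd' @ 5: {1,2,3,4,6,7,8,10,11}  ✓accept
'b' @ 6: {1,2,3,4,5,6,7,8,9,10}  ✓accept
'a' @ 7: {1,2,3,4,6,7,8,10,11}  ✓accept
'd' @ 8: {1,2,3,4,6,7,8,10,11}  ✓accept
'd' @ 9: {1,2,3,4,6,7,8,10,11}  ✓accept
'b' @ 10: {1,2,3,4,5,6,7,8,9,10}  ✓accept
'd' @ 11: {1,2,3,4,6,7,8,10,11}  ✓accept
'd' @ 12: {1,2,3,4,6,7,8,10,11}  ✓accept
after full input: {1,2,3,4,6,7,8,10,11}  (accept=1 in)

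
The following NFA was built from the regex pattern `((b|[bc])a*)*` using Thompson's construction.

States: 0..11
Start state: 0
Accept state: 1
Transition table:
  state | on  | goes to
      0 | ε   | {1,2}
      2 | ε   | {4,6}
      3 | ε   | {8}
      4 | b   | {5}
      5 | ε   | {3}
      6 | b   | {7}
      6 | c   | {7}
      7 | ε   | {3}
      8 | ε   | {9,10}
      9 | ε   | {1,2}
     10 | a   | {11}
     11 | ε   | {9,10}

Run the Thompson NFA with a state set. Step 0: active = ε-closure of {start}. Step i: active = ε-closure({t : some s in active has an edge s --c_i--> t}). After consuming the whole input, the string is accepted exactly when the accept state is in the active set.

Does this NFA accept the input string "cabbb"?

start: ε-closure({0}) = {0,1,2,4,6}
'c' @ 1: {1,2,3,4,6,7,8,9,10}  ✓accept
'a' @ 2: {1,2,4,6,9,10,11}  ✓accept
'b' @ 3: {1,2,3,4,5,6,7,8,9,10}  ✓accept
'b' @ 4: {1,2,3,4,5,6,7,8,9,10}  ✓accept
'b' @ 5: {1,2,3,4,5,6,7,8,9,10}  ✓accept
final: {1,2,3,4,5,6,7,8,9,10}; accept 1 in set

Answer: ACCEPT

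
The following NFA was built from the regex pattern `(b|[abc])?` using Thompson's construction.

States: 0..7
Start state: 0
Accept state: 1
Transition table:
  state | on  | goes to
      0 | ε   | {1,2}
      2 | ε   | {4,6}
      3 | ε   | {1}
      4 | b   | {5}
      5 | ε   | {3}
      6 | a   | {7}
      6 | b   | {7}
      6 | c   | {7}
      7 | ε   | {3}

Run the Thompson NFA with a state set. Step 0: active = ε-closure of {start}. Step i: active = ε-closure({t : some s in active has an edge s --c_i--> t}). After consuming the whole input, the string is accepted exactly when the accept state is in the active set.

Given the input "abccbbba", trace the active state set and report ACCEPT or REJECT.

Answer: REJECT

Derivation:
start: ε-closure({0}) = {0,1,2,4,6}
'a' @ 1: {1,3,7}  ✓accept
'b' @ 2: {}  — state set empty
rest 'ccbbba' ignored (set empty)
after full input: {}  (accept=1 not in)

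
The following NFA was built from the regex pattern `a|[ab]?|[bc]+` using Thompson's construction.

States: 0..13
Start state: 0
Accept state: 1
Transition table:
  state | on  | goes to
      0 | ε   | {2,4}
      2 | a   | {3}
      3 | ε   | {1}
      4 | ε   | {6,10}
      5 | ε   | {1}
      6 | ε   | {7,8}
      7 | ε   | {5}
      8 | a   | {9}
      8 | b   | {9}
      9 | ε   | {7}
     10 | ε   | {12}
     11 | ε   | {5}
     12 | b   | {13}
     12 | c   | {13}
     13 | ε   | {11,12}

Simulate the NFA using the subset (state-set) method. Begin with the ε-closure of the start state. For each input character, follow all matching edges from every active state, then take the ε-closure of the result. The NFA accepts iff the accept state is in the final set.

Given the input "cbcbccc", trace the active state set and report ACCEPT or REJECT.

Answer: ACCEPT

Steps:
initial (ε-close {0}): {0,1,2,4,5,6,7,8,10,12}
'c' @ 1: {1,5,11,12,13}  (accept∈set)
'b' @ 2: {1,5,11,12,13}  (accept∈set)
'c' @ 3: {1,5,11,12,13}  (accept∈set)
'b' @ 4: {1,5,11,12,13}  (accept∈set)
'c' @ 5: {1,5,11,12,13}  (accept∈set)
'c' @ 6: {1,5,11,12,13}  (accept∈set)
'c' @ 7: {1,5,11,12,13}  (accept∈set)
after full input: {1,5,11,12,13}  (accept=1 in)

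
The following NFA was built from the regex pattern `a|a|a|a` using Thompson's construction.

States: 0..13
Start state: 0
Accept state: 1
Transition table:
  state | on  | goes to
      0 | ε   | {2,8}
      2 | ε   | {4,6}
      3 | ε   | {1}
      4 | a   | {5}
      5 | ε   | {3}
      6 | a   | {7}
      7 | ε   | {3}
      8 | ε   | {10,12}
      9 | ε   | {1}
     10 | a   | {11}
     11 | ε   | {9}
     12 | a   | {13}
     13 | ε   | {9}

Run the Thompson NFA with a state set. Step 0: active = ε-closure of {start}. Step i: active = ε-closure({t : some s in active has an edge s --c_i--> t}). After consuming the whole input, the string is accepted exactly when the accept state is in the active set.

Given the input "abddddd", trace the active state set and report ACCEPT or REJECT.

Answer: REJECT

Derivation:
initial (ε-close {0}): {0,2,4,6,8,10,12}
'a' @ 1: {1,3,5,7,9,11,13}  [accepting]
'b' @ 2: {}  — no active states
rest 'ddddd' ignored (set empty)
after full input: {}  (accept=1 not in)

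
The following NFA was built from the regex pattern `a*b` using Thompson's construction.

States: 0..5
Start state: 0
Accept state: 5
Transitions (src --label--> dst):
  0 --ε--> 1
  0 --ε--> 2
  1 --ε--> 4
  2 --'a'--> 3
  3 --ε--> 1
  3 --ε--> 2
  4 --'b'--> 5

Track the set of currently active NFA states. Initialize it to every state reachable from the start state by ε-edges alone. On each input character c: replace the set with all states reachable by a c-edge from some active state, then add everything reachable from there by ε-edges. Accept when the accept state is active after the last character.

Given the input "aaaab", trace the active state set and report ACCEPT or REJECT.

S₀ = ε-closure({0}) = {0,1,2,4}
'a' @ 1: {1,2,3,4}
'a' @ 2: {1,2,3,4}
'a' @ 3: {1,2,3,4}
'a' @ 4: {1,2,3,4}
'b' @ 5: {5}  (accept∈set)
end set {5} — state 5 in

Answer: ACCEPT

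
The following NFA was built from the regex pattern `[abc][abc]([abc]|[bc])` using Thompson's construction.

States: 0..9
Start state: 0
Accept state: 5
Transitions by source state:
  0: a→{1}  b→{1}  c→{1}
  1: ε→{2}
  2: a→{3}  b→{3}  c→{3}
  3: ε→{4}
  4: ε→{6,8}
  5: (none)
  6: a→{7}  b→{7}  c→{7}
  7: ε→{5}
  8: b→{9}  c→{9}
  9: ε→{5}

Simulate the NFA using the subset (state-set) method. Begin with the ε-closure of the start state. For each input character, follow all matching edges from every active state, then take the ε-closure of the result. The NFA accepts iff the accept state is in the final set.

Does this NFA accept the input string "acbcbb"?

initial (ε-close {0}): {0}
'a' @ 1: {1,2}
'c' @ 2: {3,4,6,8}
'b' @ 3: {5,7,9}  [accepting]
'c' @ 4: {}  — dead — no transitions
rest 'bb' ignored (set empty)
after full input: {}  (accept=5 not in)

Answer: REJECT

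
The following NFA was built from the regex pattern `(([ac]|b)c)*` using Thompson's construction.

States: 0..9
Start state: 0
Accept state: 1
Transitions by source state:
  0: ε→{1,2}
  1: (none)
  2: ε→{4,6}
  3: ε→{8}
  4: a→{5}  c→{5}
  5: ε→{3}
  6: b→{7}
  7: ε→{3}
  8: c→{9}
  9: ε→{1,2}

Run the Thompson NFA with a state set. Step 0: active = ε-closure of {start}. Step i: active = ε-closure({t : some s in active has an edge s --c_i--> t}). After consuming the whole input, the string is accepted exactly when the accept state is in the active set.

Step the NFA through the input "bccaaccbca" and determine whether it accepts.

Answer: REJECT

Steps:
initial (ε-close {0}): {0,1,2,4,6}
'b' @ 1: {3,7,8}
'c' @ 2: {1,2,4,6,9}  [accepting]
'c' @ 3: {3,5,8}
'a' @ 4: {}  — state set empty
rest 'accbca' ignored (set empty)
end set {} — state 1 not in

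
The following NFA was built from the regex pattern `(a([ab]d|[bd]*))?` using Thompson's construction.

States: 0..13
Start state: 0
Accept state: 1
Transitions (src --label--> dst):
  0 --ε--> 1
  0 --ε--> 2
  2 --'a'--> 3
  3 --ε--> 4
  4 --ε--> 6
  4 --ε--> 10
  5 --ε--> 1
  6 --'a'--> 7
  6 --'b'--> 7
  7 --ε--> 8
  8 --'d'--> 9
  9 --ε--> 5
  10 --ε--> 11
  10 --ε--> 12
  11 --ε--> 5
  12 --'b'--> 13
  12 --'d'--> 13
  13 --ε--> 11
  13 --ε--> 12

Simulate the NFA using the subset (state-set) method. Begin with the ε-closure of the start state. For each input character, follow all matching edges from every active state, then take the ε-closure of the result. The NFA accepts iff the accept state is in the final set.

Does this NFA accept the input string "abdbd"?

S₀ = ε-closure({0}) = {0,1,2}
'a' @ 1: {1,3,4,5,6,10,11,12}  ✓accept
'b' @ 2: {1,5,7,8,11,12,13}  ✓accept
'd' @ 3: {1,5,9,11,12,13}  ✓accept
'b' @ 4: {1,5,11,12,13}  ✓accept
'd' @ 5: {1,5,11,12,13}  ✓accept
end set {1,5,11,12,13} — state 1 in

Answer: ACCEPT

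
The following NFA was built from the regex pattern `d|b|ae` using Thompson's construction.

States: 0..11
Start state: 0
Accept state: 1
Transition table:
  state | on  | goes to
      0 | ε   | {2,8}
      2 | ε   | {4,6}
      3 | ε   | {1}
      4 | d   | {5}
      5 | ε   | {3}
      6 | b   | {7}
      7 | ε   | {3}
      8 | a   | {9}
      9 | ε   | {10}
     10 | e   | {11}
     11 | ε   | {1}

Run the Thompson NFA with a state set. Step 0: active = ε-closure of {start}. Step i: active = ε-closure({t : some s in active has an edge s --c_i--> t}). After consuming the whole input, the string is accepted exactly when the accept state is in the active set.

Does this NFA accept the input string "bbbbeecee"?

Answer: REJECT

Steps:
start: ε-closure({0}) = {0,2,4,6,8}
'b' @ 1: {1,3,7}  [accepting]
'b' @ 2: {}  — dead — no transitions
rest 'bbeecee' ignored (set empty)
after full input: {}  (accept=1 not in)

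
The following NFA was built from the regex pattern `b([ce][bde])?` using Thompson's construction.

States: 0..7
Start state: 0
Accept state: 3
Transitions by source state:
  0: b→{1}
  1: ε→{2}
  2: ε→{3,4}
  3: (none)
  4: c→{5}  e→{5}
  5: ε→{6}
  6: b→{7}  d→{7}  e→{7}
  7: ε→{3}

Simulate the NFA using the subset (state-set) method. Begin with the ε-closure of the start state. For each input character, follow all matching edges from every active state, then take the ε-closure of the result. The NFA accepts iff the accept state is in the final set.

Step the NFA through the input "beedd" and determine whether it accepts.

initial (ε-close {0}): {0}
'b' @ 1: {1,2,3,4}  [accepting]
'e' @ 2: {5,6}
'e' @ 3: {3,7}  [accepting]
'd' @ 4: {}  — dead — no transitions
rest 'd' ignored (set empty)
end set {} — state 3 not in

Answer: REJECT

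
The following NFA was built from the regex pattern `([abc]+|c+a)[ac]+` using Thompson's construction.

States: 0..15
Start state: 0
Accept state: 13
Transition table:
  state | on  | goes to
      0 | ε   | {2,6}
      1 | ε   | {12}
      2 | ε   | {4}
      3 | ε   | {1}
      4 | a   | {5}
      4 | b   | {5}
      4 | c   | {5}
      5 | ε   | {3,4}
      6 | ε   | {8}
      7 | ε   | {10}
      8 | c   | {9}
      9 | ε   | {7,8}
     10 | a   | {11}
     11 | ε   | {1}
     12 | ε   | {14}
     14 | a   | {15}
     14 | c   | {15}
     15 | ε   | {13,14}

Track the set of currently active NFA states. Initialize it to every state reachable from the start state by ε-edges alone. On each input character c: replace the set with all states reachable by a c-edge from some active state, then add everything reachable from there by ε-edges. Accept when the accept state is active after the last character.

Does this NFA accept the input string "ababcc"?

Answer: ACCEPT

Derivation:
start: ε-closure({0}) = {0,2,4,6,8}
'a' @ 1: {1,3,4,5,12,14}
'b' @ 2: {1,3,4,5,12,14}
'a' @ 3: {1,3,4,5,12,13,14,15}  ✓accept
'b' @ 4: {1,3,4,5,12,14}
'c' @ 5: {1,3,4,5,12,13,14,15}  ✓accept
'c' @ 6: {1,3,4,5,12,13,14,15}  ✓accept
after full input: {1,3,4,5,12,13,14,15}  (accept=13 in)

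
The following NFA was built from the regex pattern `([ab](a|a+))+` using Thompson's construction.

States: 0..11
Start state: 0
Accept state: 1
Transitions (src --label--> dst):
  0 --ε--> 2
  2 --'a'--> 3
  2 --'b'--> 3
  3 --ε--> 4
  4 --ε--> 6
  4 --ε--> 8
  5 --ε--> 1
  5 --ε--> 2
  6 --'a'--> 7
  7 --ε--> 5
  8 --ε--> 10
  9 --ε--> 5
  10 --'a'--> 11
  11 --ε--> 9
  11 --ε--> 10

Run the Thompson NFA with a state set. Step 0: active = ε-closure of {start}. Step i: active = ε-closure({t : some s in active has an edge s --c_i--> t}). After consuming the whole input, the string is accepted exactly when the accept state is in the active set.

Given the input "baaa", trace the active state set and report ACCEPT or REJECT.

Answer: ACCEPT

Steps:
start: ε-closure({0}) = {0,2}
'b' @ 1: {3,4,6,8,10}
'a' @ 2: {1,2,5,7,9,10,11}  ✓accept
'a' @ 3: {1,2,3,4,5,6,8,9,10,11}  ✓accept
'a' @ 4: {1,2,3,4,5,6,7,8,9,10,11}  ✓accept
end set {1,2,3,4,5,6,7,8,9,10,11} — state 1 in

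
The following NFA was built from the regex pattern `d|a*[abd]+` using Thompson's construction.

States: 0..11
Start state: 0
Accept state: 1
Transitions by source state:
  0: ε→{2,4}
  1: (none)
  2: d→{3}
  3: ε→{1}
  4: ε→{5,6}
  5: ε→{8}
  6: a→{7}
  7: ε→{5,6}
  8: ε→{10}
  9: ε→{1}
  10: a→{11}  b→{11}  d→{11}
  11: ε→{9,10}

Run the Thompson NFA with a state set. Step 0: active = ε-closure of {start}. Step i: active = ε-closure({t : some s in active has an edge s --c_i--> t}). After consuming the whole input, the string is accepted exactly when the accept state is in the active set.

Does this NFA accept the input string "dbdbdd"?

Answer: ACCEPT

Derivation:
initial (ε-close {0}): {0,2,4,5,6,8,10}
'd' @ 1: {1,3,9,10,11}  ✓accept
'b' @ 2: {1,9,10,11}  ✓accept
'd' @ 3: {1,9,10,11}  ✓accept
'b' @ 4: {1,9,10,11}  ✓accept
'd' @ 5: {1,9,10,11}  ✓accept
'd' @ 6: {1,9,10,11}  ✓accept
end set {1,9,10,11} — state 1 in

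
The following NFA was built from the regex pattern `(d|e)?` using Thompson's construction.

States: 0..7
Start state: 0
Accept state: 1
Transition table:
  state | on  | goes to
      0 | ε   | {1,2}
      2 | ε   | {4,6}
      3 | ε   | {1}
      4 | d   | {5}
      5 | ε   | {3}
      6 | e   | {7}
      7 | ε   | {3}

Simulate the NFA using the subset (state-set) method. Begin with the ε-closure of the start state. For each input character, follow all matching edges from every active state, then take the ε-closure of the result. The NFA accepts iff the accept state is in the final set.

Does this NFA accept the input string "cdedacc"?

Answer: REJECT

Derivation:
start: ε-closure({0}) = {0,1,2,4,6}
'c' @ 1: {}  — state set empty
rest 'dedacc' ignored (set empty)
final: {}; accept 1 not in set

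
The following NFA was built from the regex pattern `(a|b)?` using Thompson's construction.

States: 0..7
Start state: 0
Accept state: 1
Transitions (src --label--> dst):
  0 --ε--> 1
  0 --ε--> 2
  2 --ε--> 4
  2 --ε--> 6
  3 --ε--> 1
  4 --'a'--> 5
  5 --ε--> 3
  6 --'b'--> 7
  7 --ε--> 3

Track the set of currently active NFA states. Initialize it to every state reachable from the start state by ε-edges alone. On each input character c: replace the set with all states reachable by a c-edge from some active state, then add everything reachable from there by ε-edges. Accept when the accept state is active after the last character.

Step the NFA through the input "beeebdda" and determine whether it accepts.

Answer: REJECT

Steps:
start: ε-closure({0}) = {0,1,2,4,6}
'b' @ 1: {1,3,7}  (accept∈set)
'e' @ 2: {}  — state set empty
rest 'eebdda' ignored (set empty)
final: {}; accept 1 not in set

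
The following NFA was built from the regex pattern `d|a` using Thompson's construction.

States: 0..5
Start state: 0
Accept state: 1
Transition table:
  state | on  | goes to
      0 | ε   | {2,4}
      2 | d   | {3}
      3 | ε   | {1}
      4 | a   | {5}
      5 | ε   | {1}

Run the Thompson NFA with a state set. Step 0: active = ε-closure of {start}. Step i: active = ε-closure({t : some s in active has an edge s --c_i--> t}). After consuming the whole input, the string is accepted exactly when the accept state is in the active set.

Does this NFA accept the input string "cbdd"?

Answer: REJECT

Derivation:
S₀ = ε-closure({0}) = {0,2,4}
'c' @ 1: {}  — no active states
rest 'bdd' ignored (set empty)
final: {}; accept 1 not in set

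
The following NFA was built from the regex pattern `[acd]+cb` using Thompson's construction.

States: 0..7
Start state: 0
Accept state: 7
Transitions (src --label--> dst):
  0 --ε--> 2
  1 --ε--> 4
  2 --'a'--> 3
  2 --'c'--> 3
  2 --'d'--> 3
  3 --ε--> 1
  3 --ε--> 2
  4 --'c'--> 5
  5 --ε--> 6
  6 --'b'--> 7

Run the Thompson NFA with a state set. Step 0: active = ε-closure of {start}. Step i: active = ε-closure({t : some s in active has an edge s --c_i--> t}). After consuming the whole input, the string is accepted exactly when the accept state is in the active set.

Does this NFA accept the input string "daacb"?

start: ε-closure({0}) = {0,2}
'd' @ 1: {1,2,3,4}
'a' @ 2: {1,2,3,4}
'a' @ 3: {1,2,3,4}
'c' @ 4: {1,2,3,4,5,6}
'b' @ 5: {7}  ✓accept
after full input: {7}  (accept=7 in)

Answer: ACCEPT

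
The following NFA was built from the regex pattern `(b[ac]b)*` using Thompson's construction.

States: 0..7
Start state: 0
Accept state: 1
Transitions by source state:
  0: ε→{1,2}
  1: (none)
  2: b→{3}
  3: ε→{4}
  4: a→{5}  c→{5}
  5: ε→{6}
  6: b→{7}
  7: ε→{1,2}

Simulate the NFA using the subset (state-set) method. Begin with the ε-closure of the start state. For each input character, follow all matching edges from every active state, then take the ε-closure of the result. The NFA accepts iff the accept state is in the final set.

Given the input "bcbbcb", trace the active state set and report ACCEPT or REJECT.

start: ε-closure({0}) = {0,1,2}
'b' @ 1: {3,4}
'c' @ 2: {5,6}
'b' @ 3: {1,2,7}  (accept∈set)
'b' @ 4: {3,4}
'c' @ 5: {5,6}
'b' @ 6: {1,2,7}  (accept∈set)
end set {1,2,7} — state 1 in

Answer: ACCEPT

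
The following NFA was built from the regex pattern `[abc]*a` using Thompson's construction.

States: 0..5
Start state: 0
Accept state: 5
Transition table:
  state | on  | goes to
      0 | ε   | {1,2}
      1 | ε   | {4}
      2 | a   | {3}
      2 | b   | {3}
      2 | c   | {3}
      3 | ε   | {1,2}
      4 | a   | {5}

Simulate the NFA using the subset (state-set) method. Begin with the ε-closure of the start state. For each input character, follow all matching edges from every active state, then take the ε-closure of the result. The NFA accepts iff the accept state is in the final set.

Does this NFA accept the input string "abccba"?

initial (ε-close {0}): {0,1,2,4}
'a' @ 1: {1,2,3,4,5}  [accepting]
'b' @ 2: {1,2,3,4}
'c' @ 3: {1,2,3,4}
'c' @ 4: {1,2,3,4}
'b' @ 5: {1,2,3,4}
'a' @ 6: {1,2,3,4,5}  [accepting]
after full input: {1,2,3,4,5}  (accept=5 in)

Answer: ACCEPT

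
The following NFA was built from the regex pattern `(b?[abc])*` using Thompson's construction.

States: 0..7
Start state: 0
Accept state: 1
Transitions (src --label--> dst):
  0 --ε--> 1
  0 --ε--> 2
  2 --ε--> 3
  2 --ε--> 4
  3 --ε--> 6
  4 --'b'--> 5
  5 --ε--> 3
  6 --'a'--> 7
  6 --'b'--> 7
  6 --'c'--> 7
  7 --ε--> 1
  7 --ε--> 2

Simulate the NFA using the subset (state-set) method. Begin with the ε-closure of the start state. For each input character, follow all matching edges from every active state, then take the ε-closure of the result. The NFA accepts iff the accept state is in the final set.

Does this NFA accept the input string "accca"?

Answer: ACCEPT

Derivation:
start: ε-closure({0}) = {0,1,2,3,4,6}
'a' @ 1: {1,2,3,4,6,7}  (accept∈set)
'c' @ 2: {1,2,3,4,6,7}  (accept∈set)
'c' @ 3: {1,2,3,4,6,7}  (accept∈set)
'c' @ 4: {1,2,3,4,6,7}  (accept∈set)
'a' @ 5: {1,2,3,4,6,7}  (accept∈set)
end set {1,2,3,4,6,7} — state 1 in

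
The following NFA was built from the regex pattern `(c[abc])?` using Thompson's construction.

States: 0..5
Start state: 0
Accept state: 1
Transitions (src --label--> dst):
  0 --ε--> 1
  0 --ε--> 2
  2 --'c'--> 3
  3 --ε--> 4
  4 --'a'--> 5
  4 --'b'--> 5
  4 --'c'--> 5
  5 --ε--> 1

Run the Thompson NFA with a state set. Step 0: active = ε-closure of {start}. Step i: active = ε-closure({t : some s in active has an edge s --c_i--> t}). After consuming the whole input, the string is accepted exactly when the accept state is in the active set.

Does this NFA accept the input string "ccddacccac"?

Answer: REJECT

Steps:
S₀ = ε-closure({0}) = {0,1,2}
'c' @ 1: {3,4}
'c' @ 2: {1,5}  (accept∈set)
'd' @ 3: {}  — no active states
rest 'dacccac' ignored (set empty)
after full input: {}  (accept=1 not in)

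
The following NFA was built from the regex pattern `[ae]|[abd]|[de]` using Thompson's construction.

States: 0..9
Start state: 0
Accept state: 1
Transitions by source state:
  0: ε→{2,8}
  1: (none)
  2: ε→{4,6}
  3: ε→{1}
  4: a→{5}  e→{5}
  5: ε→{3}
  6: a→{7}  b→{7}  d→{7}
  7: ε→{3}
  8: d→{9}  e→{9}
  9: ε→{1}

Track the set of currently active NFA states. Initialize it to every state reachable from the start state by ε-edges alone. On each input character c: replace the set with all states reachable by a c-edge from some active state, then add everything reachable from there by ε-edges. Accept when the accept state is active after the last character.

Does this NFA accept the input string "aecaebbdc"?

Answer: REJECT

Derivation:
initial (ε-close {0}): {0,2,4,6,8}
'a' @ 1: {1,3,5,7}  [accepting]
'e' @ 2: {}  — state set empty
rest 'caebbdc' ignored (set empty)
after full input: {}  (accept=1 not in)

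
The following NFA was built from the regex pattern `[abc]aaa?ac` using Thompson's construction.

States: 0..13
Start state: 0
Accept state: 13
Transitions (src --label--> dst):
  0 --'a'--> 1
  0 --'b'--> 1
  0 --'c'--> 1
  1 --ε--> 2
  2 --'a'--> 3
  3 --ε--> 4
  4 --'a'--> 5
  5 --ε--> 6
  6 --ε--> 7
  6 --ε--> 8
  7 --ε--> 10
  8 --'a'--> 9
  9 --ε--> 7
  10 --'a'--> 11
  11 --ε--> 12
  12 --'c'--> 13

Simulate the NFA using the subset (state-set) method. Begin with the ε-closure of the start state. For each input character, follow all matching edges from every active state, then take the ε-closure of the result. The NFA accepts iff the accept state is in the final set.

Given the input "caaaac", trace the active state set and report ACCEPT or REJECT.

Answer: ACCEPT

Derivation:
S₀ = ε-closure({0}) = {0}
'c' @ 1: {1,2}
'a' @ 2: {3,4}
'a' @ 3: {5,6,7,8,10}
'a' @ 4: {7,9,10,11,12}
'a' @ 5: {11,12}
'c' @ 6: {13}  (accept∈set)
after full input: {13}  (accept=13 in)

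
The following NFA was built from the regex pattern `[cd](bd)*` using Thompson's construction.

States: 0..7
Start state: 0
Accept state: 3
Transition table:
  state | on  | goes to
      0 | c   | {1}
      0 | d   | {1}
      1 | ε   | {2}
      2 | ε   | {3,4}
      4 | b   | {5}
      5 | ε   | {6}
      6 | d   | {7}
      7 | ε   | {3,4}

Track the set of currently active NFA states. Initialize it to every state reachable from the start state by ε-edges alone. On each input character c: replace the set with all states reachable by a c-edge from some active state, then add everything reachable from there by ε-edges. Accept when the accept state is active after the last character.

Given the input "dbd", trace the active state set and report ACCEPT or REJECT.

initial (ε-close {0}): {0}
'd' @ 1: {1,2,3,4}  ✓accept
'b' @ 2: {5,6}
'd' @ 3: {3,4,7}  ✓accept
end set {3,4,7} — state 3 in

Answer: ACCEPT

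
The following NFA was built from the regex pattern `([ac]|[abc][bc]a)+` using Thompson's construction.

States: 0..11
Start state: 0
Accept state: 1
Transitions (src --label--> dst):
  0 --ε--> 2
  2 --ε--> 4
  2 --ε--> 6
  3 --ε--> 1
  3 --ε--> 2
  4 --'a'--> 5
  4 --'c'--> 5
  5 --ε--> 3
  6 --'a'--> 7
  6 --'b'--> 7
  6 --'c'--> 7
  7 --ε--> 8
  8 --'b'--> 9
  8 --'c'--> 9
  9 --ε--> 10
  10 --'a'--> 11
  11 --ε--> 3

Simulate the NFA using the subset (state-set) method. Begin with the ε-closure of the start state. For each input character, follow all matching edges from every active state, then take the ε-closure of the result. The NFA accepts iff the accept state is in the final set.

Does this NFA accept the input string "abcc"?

Answer: REJECT

Trace:
S₀ = ε-closure({0}) = {0,2,4,6}
'a' @ 1: {1,2,3,4,5,6,7,8}  (accept∈set)
'b' @ 2: {7,8,9,10}
'c' @ 3: {9,10}
'c' @ 4: {}  — no active states
after full input: {}  (accept=1 not in)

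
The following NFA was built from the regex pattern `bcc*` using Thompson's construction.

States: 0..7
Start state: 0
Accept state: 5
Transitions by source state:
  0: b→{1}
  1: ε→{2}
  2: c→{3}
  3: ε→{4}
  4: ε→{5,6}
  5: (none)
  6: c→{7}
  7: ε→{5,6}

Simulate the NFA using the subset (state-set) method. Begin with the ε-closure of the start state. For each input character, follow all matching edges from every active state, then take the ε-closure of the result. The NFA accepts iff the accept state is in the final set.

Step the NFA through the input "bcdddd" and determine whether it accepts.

start: ε-closure({0}) = {0}
'b' @ 1: {1,2}
'c' @ 2: {3,4,5,6}  [accepting]
'd' @ 3: {}  — dead — no transitions
rest 'ddd' ignored (set empty)
after full input: {}  (accept=5 not in)

Answer: REJECT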